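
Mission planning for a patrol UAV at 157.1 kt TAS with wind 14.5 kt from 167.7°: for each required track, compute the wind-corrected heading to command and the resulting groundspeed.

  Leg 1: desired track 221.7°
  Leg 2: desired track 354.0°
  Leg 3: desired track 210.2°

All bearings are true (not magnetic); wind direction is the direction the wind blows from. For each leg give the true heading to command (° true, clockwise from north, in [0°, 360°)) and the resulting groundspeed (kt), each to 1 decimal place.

Leg 1: heading=217.4°, groundspeed=148.1 kt
Leg 2: heading=354.6°, groundspeed=171.5 kt
Leg 3: heading=206.6°, groundspeed=146.1 kt

Leg 1: desired track 221.7°; wind correction -4.3° → command heading 217.4°, groundspeed 148.1 kt
Leg 2: desired track 354.0°; wind correction +0.6° → command heading 354.6°, groundspeed 171.5 kt
Leg 3: desired track 210.2°; wind correction -3.6° → command heading 206.6°, groundspeed 146.1 kt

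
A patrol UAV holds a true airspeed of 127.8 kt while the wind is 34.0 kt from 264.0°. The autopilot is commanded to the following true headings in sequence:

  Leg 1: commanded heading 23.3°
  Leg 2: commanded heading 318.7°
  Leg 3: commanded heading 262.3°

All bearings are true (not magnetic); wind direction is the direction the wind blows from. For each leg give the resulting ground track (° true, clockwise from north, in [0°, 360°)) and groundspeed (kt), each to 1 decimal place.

Leg 1: heading 23.3°; drift +11.6° → track 34.9°, groundspeed 147.5 kt
Leg 2: heading 318.7°; drift +14.4° → track 333.1°, groundspeed 111.7 kt
Leg 3: heading 262.3°; drift -0.6° → track 261.7°, groundspeed 93.8 kt

Leg 1: track=34.9°, groundspeed=147.5 kt
Leg 2: track=333.1°, groundspeed=111.7 kt
Leg 3: track=261.7°, groundspeed=93.8 kt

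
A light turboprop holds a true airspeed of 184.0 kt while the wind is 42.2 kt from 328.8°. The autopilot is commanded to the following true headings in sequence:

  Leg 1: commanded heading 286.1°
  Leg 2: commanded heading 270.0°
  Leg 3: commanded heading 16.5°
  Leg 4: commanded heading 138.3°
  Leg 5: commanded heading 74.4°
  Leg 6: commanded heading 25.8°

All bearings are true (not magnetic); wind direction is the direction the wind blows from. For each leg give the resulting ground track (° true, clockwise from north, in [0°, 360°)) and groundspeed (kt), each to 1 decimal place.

Leg 1: track=275.5°, groundspeed=155.6 kt
Leg 2: track=257.4°, groundspeed=166.1 kt
Leg 3: track=27.8°, groundspeed=158.7 kt
Leg 4: track=140.3°, groundspeed=225.6 kt
Leg 5: track=86.2°, groundspeed=199.5 kt
Leg 6: track=38.2°, groundspeed=164.9 kt

Leg 1: heading 286.1°; drift -10.6° → track 275.5°, groundspeed 155.6 kt
Leg 2: heading 270.0°; drift -12.6° → track 257.4°, groundspeed 166.1 kt
Leg 3: heading 16.5°; drift +11.3° → track 27.8°, groundspeed 158.7 kt
Leg 4: heading 138.3°; drift +2.0° → track 140.3°, groundspeed 225.6 kt
Leg 5: heading 74.4°; drift +11.8° → track 86.2°, groundspeed 199.5 kt
Leg 6: heading 25.8°; drift +12.4° → track 38.2°, groundspeed 164.9 kt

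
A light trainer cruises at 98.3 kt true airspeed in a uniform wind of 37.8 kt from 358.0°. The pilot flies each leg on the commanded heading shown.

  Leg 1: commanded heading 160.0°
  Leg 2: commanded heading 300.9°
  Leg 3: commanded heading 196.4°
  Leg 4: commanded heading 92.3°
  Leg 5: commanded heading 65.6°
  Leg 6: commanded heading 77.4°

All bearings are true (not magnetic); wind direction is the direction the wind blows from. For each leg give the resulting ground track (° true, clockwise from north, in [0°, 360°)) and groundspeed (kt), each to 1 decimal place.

Leg 1: heading 160.0°; drift +5.0° → track 165.0°, groundspeed 134.8 kt
Leg 2: heading 300.9°; drift -22.2° → track 278.7°, groundspeed 84.0 kt
Leg 3: heading 196.4°; drift -5.1° → track 191.3°, groundspeed 134.7 kt
Leg 4: heading 92.3°; drift +20.4° → track 112.7°, groundspeed 107.9 kt
Leg 5: heading 65.6°; drift +22.6° → track 88.2°, groundspeed 90.9 kt
Leg 6: heading 77.4°; drift +22.1° → track 99.5°, groundspeed 98.6 kt

Leg 1: track=165.0°, groundspeed=134.8 kt
Leg 2: track=278.7°, groundspeed=84.0 kt
Leg 3: track=191.3°, groundspeed=134.7 kt
Leg 4: track=112.7°, groundspeed=107.9 kt
Leg 5: track=88.2°, groundspeed=90.9 kt
Leg 6: track=99.5°, groundspeed=98.6 kt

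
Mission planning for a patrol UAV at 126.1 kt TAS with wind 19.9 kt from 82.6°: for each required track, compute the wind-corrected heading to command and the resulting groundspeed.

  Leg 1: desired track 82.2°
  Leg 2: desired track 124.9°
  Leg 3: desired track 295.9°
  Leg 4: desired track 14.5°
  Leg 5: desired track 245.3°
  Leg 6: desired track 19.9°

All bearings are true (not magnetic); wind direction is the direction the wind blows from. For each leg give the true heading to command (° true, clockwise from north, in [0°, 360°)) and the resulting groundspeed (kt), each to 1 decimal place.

Leg 1: desired track 82.2°; wind correction +0.1° → command heading 82.3°, groundspeed 106.2 kt
Leg 2: desired track 124.9°; wind correction -6.1° → command heading 118.8°, groundspeed 110.7 kt
Leg 3: desired track 295.9°; wind correction +5.0° → command heading 300.9°, groundspeed 142.3 kt
Leg 4: desired track 14.5°; wind correction +8.4° → command heading 22.9°, groundspeed 117.3 kt
Leg 5: desired track 245.3°; wind correction -2.7° → command heading 242.6°, groundspeed 145.0 kt
Leg 6: desired track 19.9°; wind correction +8.1° → command heading 28.0°, groundspeed 115.7 kt

Leg 1: heading=82.3°, groundspeed=106.2 kt
Leg 2: heading=118.8°, groundspeed=110.7 kt
Leg 3: heading=300.9°, groundspeed=142.3 kt
Leg 4: heading=22.9°, groundspeed=117.3 kt
Leg 5: heading=242.6°, groundspeed=145.0 kt
Leg 6: heading=28.0°, groundspeed=115.7 kt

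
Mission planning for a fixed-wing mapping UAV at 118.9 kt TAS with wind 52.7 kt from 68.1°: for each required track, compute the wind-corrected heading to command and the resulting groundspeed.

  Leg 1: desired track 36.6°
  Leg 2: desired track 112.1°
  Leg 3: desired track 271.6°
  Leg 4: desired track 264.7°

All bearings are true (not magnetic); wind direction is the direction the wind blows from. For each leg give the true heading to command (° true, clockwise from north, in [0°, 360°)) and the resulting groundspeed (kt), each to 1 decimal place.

Leg 1: desired track 36.6°; wind correction +13.4° → command heading 50.0°, groundspeed 70.7 kt
Leg 2: desired track 112.1°; wind correction -17.9° → command heading 94.2°, groundspeed 75.2 kt
Leg 3: desired track 271.6°; wind correction +10.2° → command heading 281.8°, groundspeed 165.4 kt
Leg 4: desired track 264.7°; wind correction +7.3° → command heading 272.0°, groundspeed 168.4 kt

Leg 1: heading=50.0°, groundspeed=70.7 kt
Leg 2: heading=94.2°, groundspeed=75.2 kt
Leg 3: heading=281.8°, groundspeed=165.4 kt
Leg 4: heading=272.0°, groundspeed=168.4 kt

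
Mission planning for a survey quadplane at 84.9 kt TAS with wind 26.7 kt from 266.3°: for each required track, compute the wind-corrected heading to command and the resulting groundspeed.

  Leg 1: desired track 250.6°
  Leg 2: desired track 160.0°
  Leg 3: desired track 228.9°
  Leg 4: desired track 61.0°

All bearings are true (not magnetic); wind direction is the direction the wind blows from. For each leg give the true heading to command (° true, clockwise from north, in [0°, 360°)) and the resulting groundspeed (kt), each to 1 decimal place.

Leg 1: desired track 250.6°; wind correction +4.9° → command heading 255.5°, groundspeed 58.9 kt
Leg 2: desired track 160.0°; wind correction +17.6° → command heading 177.6°, groundspeed 88.4 kt
Leg 3: desired track 228.9°; wind correction +11.0° → command heading 239.9°, groundspeed 62.1 kt
Leg 4: desired track 61.0°; wind correction -7.7° → command heading 53.3°, groundspeed 108.3 kt

Leg 1: heading=255.5°, groundspeed=58.9 kt
Leg 2: heading=177.6°, groundspeed=88.4 kt
Leg 3: heading=239.9°, groundspeed=62.1 kt
Leg 4: heading=53.3°, groundspeed=108.3 kt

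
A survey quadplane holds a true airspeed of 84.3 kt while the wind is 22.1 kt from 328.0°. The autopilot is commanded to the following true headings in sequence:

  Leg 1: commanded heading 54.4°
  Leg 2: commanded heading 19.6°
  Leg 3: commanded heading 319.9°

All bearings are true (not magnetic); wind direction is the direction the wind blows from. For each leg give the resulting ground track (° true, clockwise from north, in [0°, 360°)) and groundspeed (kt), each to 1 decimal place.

Leg 1: heading 54.4°; drift +14.9° → track 69.3°, groundspeed 85.8 kt
Leg 2: heading 19.6°; drift +13.8° → track 33.4°, groundspeed 72.7 kt
Leg 3: heading 319.9°; drift -2.9° → track 317.0°, groundspeed 62.5 kt

Leg 1: track=69.3°, groundspeed=85.8 kt
Leg 2: track=33.4°, groundspeed=72.7 kt
Leg 3: track=317.0°, groundspeed=62.5 kt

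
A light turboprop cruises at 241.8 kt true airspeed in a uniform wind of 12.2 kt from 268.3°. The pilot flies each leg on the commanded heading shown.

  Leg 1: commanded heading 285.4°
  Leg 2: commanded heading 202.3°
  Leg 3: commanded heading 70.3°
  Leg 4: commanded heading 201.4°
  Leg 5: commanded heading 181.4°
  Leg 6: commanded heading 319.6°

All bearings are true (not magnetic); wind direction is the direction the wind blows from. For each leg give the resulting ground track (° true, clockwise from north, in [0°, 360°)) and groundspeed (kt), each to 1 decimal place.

Leg 1: heading 285.4°; drift +0.9° → track 286.3°, groundspeed 230.2 kt
Leg 2: heading 202.3°; drift -2.7° → track 199.6°, groundspeed 237.1 kt
Leg 3: heading 70.3°; drift +0.9° → track 71.2°, groundspeed 253.4 kt
Leg 4: heading 201.4°; drift -2.7° → track 198.7°, groundspeed 237.3 kt
Leg 5: heading 181.4°; drift -2.9° → track 178.5°, groundspeed 241.4 kt
Leg 6: heading 319.6°; drift +2.3° → track 321.9°, groundspeed 234.4 kt

Leg 1: track=286.3°, groundspeed=230.2 kt
Leg 2: track=199.6°, groundspeed=237.1 kt
Leg 3: track=71.2°, groundspeed=253.4 kt
Leg 4: track=198.7°, groundspeed=237.3 kt
Leg 5: track=178.5°, groundspeed=241.4 kt
Leg 6: track=321.9°, groundspeed=234.4 kt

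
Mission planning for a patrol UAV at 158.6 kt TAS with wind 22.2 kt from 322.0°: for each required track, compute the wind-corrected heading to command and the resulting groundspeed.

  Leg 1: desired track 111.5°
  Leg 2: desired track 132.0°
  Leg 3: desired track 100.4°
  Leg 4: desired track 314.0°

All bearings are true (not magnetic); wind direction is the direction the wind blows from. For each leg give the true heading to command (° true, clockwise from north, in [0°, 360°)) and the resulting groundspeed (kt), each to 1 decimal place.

Leg 1: heading=107.4°, groundspeed=177.3 kt
Leg 2: heading=130.6°, groundspeed=180.4 kt
Leg 3: heading=95.1°, groundspeed=174.5 kt
Leg 4: heading=315.1°, groundspeed=136.6 kt

Leg 1: desired track 111.5°; wind correction -4.1° → command heading 107.4°, groundspeed 177.3 kt
Leg 2: desired track 132.0°; wind correction -1.4° → command heading 130.6°, groundspeed 180.4 kt
Leg 3: desired track 100.4°; wind correction -5.3° → command heading 95.1°, groundspeed 174.5 kt
Leg 4: desired track 314.0°; wind correction +1.1° → command heading 315.1°, groundspeed 136.6 kt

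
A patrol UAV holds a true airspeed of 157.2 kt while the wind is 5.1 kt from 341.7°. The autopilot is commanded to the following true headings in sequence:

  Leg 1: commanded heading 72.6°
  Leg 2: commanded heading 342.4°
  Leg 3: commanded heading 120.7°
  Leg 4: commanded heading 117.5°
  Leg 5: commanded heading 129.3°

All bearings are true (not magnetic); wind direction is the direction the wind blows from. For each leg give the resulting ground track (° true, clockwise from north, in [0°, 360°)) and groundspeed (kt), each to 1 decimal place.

Leg 1: heading 72.6°; drift +1.9° → track 74.5°, groundspeed 157.4 kt
Leg 2: heading 342.4°; drift +0.0° → track 342.4°, groundspeed 152.1 kt
Leg 3: heading 120.7°; drift +1.2° → track 121.9°, groundspeed 161.1 kt
Leg 4: heading 117.5°; drift +1.3° → track 118.8°, groundspeed 160.9 kt
Leg 5: heading 129.3°; drift +1.0° → track 130.3°, groundspeed 161.5 kt

Leg 1: track=74.5°, groundspeed=157.4 kt
Leg 2: track=342.4°, groundspeed=152.1 kt
Leg 3: track=121.9°, groundspeed=161.1 kt
Leg 4: track=118.8°, groundspeed=160.9 kt
Leg 5: track=130.3°, groundspeed=161.5 kt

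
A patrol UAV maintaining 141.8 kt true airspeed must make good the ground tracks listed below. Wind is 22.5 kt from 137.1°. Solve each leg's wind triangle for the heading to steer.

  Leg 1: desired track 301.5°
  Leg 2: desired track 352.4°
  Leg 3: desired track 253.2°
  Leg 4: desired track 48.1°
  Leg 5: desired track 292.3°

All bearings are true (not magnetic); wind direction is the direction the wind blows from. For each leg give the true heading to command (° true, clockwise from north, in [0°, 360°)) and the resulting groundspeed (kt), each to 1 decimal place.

Leg 1: heading=299.1°, groundspeed=163.3 kt
Leg 2: heading=357.7°, groundspeed=159.6 kt
Leg 3: heading=245.0°, groundspeed=150.3 kt
Leg 4: heading=57.2°, groundspeed=139.6 kt
Leg 5: heading=288.5°, groundspeed=161.9 kt

Leg 1: desired track 301.5°; wind correction -2.4° → command heading 299.1°, groundspeed 163.3 kt
Leg 2: desired track 352.4°; wind correction +5.3° → command heading 357.7°, groundspeed 159.6 kt
Leg 3: desired track 253.2°; wind correction -8.2° → command heading 245.0°, groundspeed 150.3 kt
Leg 4: desired track 48.1°; wind correction +9.1° → command heading 57.2°, groundspeed 139.6 kt
Leg 5: desired track 292.3°; wind correction -3.8° → command heading 288.5°, groundspeed 161.9 kt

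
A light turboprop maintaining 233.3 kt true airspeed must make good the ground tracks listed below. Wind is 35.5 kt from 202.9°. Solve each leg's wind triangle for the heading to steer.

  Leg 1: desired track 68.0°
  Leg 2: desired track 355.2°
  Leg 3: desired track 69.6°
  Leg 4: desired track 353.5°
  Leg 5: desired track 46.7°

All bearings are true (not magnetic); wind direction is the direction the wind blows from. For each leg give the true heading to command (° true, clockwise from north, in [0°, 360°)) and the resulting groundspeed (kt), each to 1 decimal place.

Leg 1: heading=74.2°, groundspeed=257.0 kt
Leg 2: heading=351.1°, groundspeed=264.1 kt
Leg 3: heading=76.0°, groundspeed=256.2 kt
Leg 4: heading=349.2°, groundspeed=263.6 kt
Leg 5: heading=50.2°, groundspeed=265.3 kt

Leg 1: desired track 68.0°; wind correction +6.2° → command heading 74.2°, groundspeed 257.0 kt
Leg 2: desired track 355.2°; wind correction -4.1° → command heading 351.1°, groundspeed 264.1 kt
Leg 3: desired track 69.6°; wind correction +6.4° → command heading 76.0°, groundspeed 256.2 kt
Leg 4: desired track 353.5°; wind correction -4.3° → command heading 349.2°, groundspeed 263.6 kt
Leg 5: desired track 46.7°; wind correction +3.5° → command heading 50.2°, groundspeed 265.3 kt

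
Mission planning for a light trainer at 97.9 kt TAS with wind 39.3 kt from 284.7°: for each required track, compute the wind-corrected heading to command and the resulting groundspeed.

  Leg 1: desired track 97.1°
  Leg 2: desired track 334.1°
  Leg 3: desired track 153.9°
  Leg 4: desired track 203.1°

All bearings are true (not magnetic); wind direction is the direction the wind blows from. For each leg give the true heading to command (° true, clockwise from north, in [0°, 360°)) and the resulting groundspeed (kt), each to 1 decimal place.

Leg 1: heading=94.1°, groundspeed=136.7 kt
Leg 2: heading=316.4°, groundspeed=67.7 kt
Leg 3: heading=171.6°, groundspeed=118.9 kt
Leg 4: heading=226.5°, groundspeed=84.1 kt

Leg 1: desired track 97.1°; wind correction -3.0° → command heading 94.1°, groundspeed 136.7 kt
Leg 2: desired track 334.1°; wind correction -17.7° → command heading 316.4°, groundspeed 67.7 kt
Leg 3: desired track 153.9°; wind correction +17.7° → command heading 171.6°, groundspeed 118.9 kt
Leg 4: desired track 203.1°; wind correction +23.4° → command heading 226.5°, groundspeed 84.1 kt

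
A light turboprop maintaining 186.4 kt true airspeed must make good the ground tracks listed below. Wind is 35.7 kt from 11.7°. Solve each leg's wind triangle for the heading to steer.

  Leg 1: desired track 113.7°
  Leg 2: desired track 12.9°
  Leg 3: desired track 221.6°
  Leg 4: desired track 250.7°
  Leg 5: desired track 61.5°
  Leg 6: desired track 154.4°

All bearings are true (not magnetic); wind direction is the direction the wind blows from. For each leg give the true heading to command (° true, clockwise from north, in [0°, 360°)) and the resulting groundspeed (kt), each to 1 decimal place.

Leg 1: desired track 113.7°; wind correction -10.8° → command heading 102.9°, groundspeed 190.5 kt
Leg 2: desired track 12.9°; wind correction -0.2° → command heading 12.7°, groundspeed 150.7 kt
Leg 3: desired track 221.6°; wind correction +5.5° → command heading 227.1°, groundspeed 216.5 kt
Leg 4: desired track 250.7°; wind correction +9.4° → command heading 260.1°, groundspeed 202.3 kt
Leg 5: desired track 61.5°; wind correction -8.4° → command heading 53.1°, groundspeed 161.4 kt
Leg 6: desired track 154.4°; wind correction -6.7° → command heading 147.7°, groundspeed 213.5 kt

Leg 1: heading=102.9°, groundspeed=190.5 kt
Leg 2: heading=12.7°, groundspeed=150.7 kt
Leg 3: heading=227.1°, groundspeed=216.5 kt
Leg 4: heading=260.1°, groundspeed=202.3 kt
Leg 5: heading=53.1°, groundspeed=161.4 kt
Leg 6: heading=147.7°, groundspeed=213.5 kt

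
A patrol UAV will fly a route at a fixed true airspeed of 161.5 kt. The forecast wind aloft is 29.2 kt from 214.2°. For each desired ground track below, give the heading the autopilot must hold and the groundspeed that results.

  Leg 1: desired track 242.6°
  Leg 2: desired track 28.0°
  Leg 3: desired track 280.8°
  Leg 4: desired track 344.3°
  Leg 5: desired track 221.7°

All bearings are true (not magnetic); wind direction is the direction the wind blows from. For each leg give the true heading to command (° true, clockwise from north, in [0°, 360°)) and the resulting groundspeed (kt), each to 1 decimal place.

Leg 1: desired track 242.6°; wind correction -4.9° → command heading 237.7°, groundspeed 135.2 kt
Leg 2: desired track 28.0°; wind correction -1.1° → command heading 26.9°, groundspeed 190.5 kt
Leg 3: desired track 280.8°; wind correction -9.6° → command heading 271.2°, groundspeed 147.7 kt
Leg 4: desired track 344.3°; wind correction -7.9° → command heading 336.4°, groundspeed 178.8 kt
Leg 5: desired track 221.7°; wind correction -1.4° → command heading 220.3°, groundspeed 132.5 kt

Leg 1: heading=237.7°, groundspeed=135.2 kt
Leg 2: heading=26.9°, groundspeed=190.5 kt
Leg 3: heading=271.2°, groundspeed=147.7 kt
Leg 4: heading=336.4°, groundspeed=178.8 kt
Leg 5: heading=220.3°, groundspeed=132.5 kt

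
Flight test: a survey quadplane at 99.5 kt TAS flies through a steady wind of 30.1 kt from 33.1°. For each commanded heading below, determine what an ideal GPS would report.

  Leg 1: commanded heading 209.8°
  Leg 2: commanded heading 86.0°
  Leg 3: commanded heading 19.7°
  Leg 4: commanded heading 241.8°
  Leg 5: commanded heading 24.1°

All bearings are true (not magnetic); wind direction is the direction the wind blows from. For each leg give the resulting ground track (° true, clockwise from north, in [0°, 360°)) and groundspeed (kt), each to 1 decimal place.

Leg 1: heading 209.8°; drift +0.8° → track 210.6°, groundspeed 129.6 kt
Leg 2: heading 86.0°; drift +16.4° → track 102.4°, groundspeed 84.8 kt
Leg 3: heading 19.7°; drift -5.7° → track 14.0°, groundspeed 70.6 kt
Leg 4: heading 241.8°; drift -6.5° → track 235.3°, groundspeed 126.7 kt
Leg 5: heading 24.1°; drift -3.9° → track 20.2°, groundspeed 69.9 kt

Leg 1: track=210.6°, groundspeed=129.6 kt
Leg 2: track=102.4°, groundspeed=84.8 kt
Leg 3: track=14.0°, groundspeed=70.6 kt
Leg 4: track=235.3°, groundspeed=126.7 kt
Leg 5: track=20.2°, groundspeed=69.9 kt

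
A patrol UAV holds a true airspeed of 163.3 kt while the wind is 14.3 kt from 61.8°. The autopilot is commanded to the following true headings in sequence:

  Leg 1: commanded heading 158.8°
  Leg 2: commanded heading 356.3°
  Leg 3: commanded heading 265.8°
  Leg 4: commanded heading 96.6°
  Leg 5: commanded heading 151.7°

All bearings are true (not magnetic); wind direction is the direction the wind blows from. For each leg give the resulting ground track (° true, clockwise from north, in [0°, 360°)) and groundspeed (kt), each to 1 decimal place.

Leg 1: heading 158.8°; drift +4.9° → track 163.7°, groundspeed 165.7 kt
Leg 2: heading 356.3°; drift -4.7° → track 351.6°, groundspeed 157.9 kt
Leg 3: heading 265.8°; drift -1.9° → track 263.9°, groundspeed 176.5 kt
Leg 4: heading 96.6°; drift +3.1° → track 99.7°, groundspeed 151.8 kt
Leg 5: heading 151.7°; drift +5.0° → track 156.7°, groundspeed 163.9 kt

Leg 1: track=163.7°, groundspeed=165.7 kt
Leg 2: track=351.6°, groundspeed=157.9 kt
Leg 3: track=263.9°, groundspeed=176.5 kt
Leg 4: track=99.7°, groundspeed=151.8 kt
Leg 5: track=156.7°, groundspeed=163.9 kt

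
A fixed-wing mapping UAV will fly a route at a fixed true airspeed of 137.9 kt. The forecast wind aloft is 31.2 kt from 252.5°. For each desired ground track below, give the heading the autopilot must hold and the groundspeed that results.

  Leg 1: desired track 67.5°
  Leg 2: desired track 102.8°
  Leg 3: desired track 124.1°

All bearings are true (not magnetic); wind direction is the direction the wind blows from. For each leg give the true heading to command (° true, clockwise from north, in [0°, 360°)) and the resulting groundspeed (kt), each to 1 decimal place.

Leg 1: heading=66.4°, groundspeed=169.0 kt
Leg 2: heading=109.4°, groundspeed=163.9 kt
Leg 3: heading=134.3°, groundspeed=155.1 kt

Leg 1: desired track 67.5°; wind correction -1.1° → command heading 66.4°, groundspeed 169.0 kt
Leg 2: desired track 102.8°; wind correction +6.6° → command heading 109.4°, groundspeed 163.9 kt
Leg 3: desired track 124.1°; wind correction +10.2° → command heading 134.3°, groundspeed 155.1 kt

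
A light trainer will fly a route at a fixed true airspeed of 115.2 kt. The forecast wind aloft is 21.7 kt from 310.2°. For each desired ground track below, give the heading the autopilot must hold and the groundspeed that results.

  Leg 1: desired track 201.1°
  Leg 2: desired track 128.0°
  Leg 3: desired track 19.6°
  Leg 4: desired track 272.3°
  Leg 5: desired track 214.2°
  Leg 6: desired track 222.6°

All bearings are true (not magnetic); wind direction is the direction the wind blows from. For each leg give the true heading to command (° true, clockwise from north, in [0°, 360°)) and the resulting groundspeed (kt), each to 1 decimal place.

Leg 1: desired track 201.1°; wind correction +10.3° → command heading 211.4°, groundspeed 120.5 kt
Leg 2: desired track 128.0°; wind correction -0.4° → command heading 127.6°, groundspeed 136.9 kt
Leg 3: desired track 19.6°; wind correction -10.2° → command heading 9.4°, groundspeed 105.8 kt
Leg 4: desired track 272.3°; wind correction +6.6° → command heading 278.9°, groundspeed 97.3 kt
Leg 5: desired track 214.2°; wind correction +10.8° → command heading 225.0°, groundspeed 115.4 kt
Leg 6: desired track 222.6°; wind correction +10.8° → command heading 233.4°, groundspeed 112.2 kt

Leg 1: heading=211.4°, groundspeed=120.5 kt
Leg 2: heading=127.6°, groundspeed=136.9 kt
Leg 3: heading=9.4°, groundspeed=105.8 kt
Leg 4: heading=278.9°, groundspeed=97.3 kt
Leg 5: heading=225.0°, groundspeed=115.4 kt
Leg 6: heading=233.4°, groundspeed=112.2 kt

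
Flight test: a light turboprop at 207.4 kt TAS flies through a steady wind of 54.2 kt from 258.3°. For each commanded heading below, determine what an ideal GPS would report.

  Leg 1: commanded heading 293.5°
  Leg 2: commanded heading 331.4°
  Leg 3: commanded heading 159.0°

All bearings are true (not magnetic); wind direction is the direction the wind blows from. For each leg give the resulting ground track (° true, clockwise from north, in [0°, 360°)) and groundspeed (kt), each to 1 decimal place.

Leg 1: heading 293.5°; drift +10.8° → track 304.3°, groundspeed 166.1 kt
Leg 2: heading 331.4°; drift +15.1° → track 346.5°, groundspeed 198.5 kt
Leg 3: heading 159.0°; drift -13.9° → track 145.1°, groundspeed 222.7 kt

Leg 1: track=304.3°, groundspeed=166.1 kt
Leg 2: track=346.5°, groundspeed=198.5 kt
Leg 3: track=145.1°, groundspeed=222.7 kt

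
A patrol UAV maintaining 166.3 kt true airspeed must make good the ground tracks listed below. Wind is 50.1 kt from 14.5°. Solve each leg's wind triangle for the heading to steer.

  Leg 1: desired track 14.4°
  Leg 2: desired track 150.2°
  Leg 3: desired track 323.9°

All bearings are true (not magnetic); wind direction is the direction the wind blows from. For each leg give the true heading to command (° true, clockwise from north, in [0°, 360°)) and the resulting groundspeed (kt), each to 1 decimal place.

Leg 1: heading=14.4°, groundspeed=116.2 kt
Leg 2: heading=138.1°, groundspeed=198.4 kt
Leg 3: heading=337.4°, groundspeed=129.9 kt

Leg 1: desired track 14.4°; wind correction +0.0° → command heading 14.4°, groundspeed 116.2 kt
Leg 2: desired track 150.2°; wind correction -12.1° → command heading 138.1°, groundspeed 198.4 kt
Leg 3: desired track 323.9°; wind correction +13.5° → command heading 337.4°, groundspeed 129.9 kt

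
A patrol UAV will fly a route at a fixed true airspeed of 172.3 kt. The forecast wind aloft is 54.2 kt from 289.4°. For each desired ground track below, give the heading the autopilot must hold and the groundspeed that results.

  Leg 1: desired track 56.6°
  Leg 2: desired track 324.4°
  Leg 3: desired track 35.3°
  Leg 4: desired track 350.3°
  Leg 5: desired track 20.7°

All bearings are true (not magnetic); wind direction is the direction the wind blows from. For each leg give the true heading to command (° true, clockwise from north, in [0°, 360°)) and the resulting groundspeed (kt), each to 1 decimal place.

Leg 1: heading=42.1°, groundspeed=199.6 kt
Leg 2: heading=314.0°, groundspeed=125.1 kt
Leg 3: heading=17.7°, groundspeed=179.1 kt
Leg 4: heading=334.3°, groundspeed=139.3 kt
Leg 5: heading=2.4°, groundspeed=164.8 kt

Leg 1: desired track 56.6°; wind correction -14.5° → command heading 42.1°, groundspeed 199.6 kt
Leg 2: desired track 324.4°; wind correction -10.4° → command heading 314.0°, groundspeed 125.1 kt
Leg 3: desired track 35.3°; wind correction -17.6° → command heading 17.7°, groundspeed 179.1 kt
Leg 4: desired track 350.3°; wind correction -16.0° → command heading 334.3°, groundspeed 139.3 kt
Leg 5: desired track 20.7°; wind correction -18.3° → command heading 2.4°, groundspeed 164.8 kt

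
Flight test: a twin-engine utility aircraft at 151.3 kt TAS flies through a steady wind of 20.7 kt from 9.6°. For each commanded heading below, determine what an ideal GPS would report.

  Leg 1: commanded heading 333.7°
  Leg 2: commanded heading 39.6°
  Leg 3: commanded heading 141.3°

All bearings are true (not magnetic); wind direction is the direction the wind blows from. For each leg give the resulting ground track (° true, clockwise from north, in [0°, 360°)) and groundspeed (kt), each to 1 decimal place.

Leg 1: heading 333.7°; drift -5.2° → track 328.5°, groundspeed 135.1 kt
Leg 2: heading 39.6°; drift +4.4° → track 44.0°, groundspeed 133.8 kt
Leg 3: heading 141.3°; drift +5.3° → track 146.6°, groundspeed 165.8 kt

Leg 1: track=328.5°, groundspeed=135.1 kt
Leg 2: track=44.0°, groundspeed=133.8 kt
Leg 3: track=146.6°, groundspeed=165.8 kt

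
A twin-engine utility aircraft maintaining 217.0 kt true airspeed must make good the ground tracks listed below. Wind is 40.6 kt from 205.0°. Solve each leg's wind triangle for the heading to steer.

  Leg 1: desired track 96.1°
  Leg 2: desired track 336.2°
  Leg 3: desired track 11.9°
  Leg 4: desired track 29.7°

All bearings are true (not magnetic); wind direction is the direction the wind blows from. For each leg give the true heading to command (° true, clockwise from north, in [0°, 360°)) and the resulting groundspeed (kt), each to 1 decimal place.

Leg 1: desired track 96.1°; wind correction +10.2° → command heading 106.3°, groundspeed 226.7 kt
Leg 2: desired track 336.2°; wind correction -8.1° → command heading 328.1°, groundspeed 241.6 kt
Leg 3: desired track 11.9°; wind correction -2.4° → command heading 9.5°, groundspeed 256.3 kt
Leg 4: desired track 29.7°; wind correction +0.9° → command heading 30.6°, groundspeed 257.4 kt

Leg 1: heading=106.3°, groundspeed=226.7 kt
Leg 2: heading=328.1°, groundspeed=241.6 kt
Leg 3: heading=9.5°, groundspeed=256.3 kt
Leg 4: heading=30.6°, groundspeed=257.4 kt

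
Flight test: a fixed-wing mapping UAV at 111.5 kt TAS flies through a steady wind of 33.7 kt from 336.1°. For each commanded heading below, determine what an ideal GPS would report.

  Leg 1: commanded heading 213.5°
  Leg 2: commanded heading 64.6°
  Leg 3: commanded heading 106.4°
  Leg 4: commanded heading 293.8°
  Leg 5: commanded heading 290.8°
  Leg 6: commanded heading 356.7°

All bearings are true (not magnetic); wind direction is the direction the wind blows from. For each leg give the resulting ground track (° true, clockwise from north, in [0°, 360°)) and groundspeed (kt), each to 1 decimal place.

Leg 1: heading 213.5°; drift -12.4° → track 201.1°, groundspeed 132.7 kt
Leg 2: heading 64.6°; drift +16.9° → track 81.5°, groundspeed 115.6 kt
Leg 3: heading 106.4°; drift +10.9° → track 117.3°, groundspeed 135.8 kt
Leg 4: heading 293.8°; drift -14.7° → track 279.1°, groundspeed 89.5 kt
Leg 5: heading 290.8°; drift -15.3° → track 275.5°, groundspeed 91.0 kt
Leg 6: heading 356.7°; drift +8.4° → track 5.1°, groundspeed 80.8 kt

Leg 1: track=201.1°, groundspeed=132.7 kt
Leg 2: track=81.5°, groundspeed=115.6 kt
Leg 3: track=117.3°, groundspeed=135.8 kt
Leg 4: track=279.1°, groundspeed=89.5 kt
Leg 5: track=275.5°, groundspeed=91.0 kt
Leg 6: track=5.1°, groundspeed=80.8 kt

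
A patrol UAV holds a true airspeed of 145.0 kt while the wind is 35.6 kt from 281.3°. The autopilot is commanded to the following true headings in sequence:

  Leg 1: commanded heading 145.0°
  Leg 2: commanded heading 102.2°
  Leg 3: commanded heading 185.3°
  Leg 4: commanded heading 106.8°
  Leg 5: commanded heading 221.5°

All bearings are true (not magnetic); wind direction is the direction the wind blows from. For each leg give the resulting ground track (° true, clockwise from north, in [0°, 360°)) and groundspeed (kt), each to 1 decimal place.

Leg 1: track=136.8°, groundspeed=172.5 kt
Leg 2: track=102.0°, groundspeed=180.6 kt
Leg 3: track=171.9°, groundspeed=152.9 kt
Leg 4: track=105.7°, groundspeed=180.5 kt
Leg 5: track=207.9°, groundspeed=130.8 kt

Leg 1: heading 145.0°; drift -8.2° → track 136.8°, groundspeed 172.5 kt
Leg 2: heading 102.2°; drift -0.2° → track 102.0°, groundspeed 180.6 kt
Leg 3: heading 185.3°; drift -13.4° → track 171.9°, groundspeed 152.9 kt
Leg 4: heading 106.8°; drift -1.1° → track 105.7°, groundspeed 180.5 kt
Leg 5: heading 221.5°; drift -13.6° → track 207.9°, groundspeed 130.8 kt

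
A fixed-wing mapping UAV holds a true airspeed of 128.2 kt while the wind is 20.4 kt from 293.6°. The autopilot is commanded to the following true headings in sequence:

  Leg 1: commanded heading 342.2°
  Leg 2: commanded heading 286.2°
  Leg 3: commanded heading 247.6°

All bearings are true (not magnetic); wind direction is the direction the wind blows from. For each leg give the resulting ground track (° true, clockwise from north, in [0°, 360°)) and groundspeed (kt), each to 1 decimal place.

Leg 1: heading 342.2°; drift +7.6° → track 349.8°, groundspeed 115.7 kt
Leg 2: heading 286.2°; drift -1.4° → track 284.8°, groundspeed 108.0 kt
Leg 3: heading 247.6°; drift -7.3° → track 240.3°, groundspeed 115.0 kt

Leg 1: track=349.8°, groundspeed=115.7 kt
Leg 2: track=284.8°, groundspeed=108.0 kt
Leg 3: track=240.3°, groundspeed=115.0 kt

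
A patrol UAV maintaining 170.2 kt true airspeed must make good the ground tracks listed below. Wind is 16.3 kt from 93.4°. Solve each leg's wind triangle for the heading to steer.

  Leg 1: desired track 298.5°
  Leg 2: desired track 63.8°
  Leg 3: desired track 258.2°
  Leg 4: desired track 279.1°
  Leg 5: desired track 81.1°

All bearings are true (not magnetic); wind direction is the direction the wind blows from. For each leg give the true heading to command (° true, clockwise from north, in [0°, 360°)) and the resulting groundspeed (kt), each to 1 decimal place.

Leg 1: heading=300.8°, groundspeed=184.8 kt
Leg 2: heading=66.5°, groundspeed=155.8 kt
Leg 3: heading=256.8°, groundspeed=185.9 kt
Leg 4: heading=279.6°, groundspeed=186.4 kt
Leg 5: heading=82.3°, groundspeed=154.2 kt

Leg 1: desired track 298.5°; wind correction +2.3° → command heading 300.8°, groundspeed 184.8 kt
Leg 2: desired track 63.8°; wind correction +2.7° → command heading 66.5°, groundspeed 155.8 kt
Leg 3: desired track 258.2°; wind correction -1.4° → command heading 256.8°, groundspeed 185.9 kt
Leg 4: desired track 279.1°; wind correction +0.5° → command heading 279.6°, groundspeed 186.4 kt
Leg 5: desired track 81.1°; wind correction +1.2° → command heading 82.3°, groundspeed 154.2 kt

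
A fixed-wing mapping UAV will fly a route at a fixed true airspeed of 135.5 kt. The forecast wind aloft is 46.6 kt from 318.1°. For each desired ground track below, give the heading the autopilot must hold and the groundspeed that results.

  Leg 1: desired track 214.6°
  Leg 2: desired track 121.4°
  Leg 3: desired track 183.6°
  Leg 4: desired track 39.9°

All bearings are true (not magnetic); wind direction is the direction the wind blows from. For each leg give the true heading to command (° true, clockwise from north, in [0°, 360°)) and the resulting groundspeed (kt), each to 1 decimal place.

Leg 1: desired track 214.6°; wind correction +19.5° → command heading 234.1°, groundspeed 138.6 kt
Leg 2: desired track 121.4°; wind correction -5.7° → command heading 115.7°, groundspeed 179.5 kt
Leg 3: desired track 183.6°; wind correction +14.2° → command heading 197.8°, groundspeed 164.0 kt
Leg 4: desired track 39.9°; wind correction -19.9° → command heading 20.0°, groundspeed 120.8 kt

Leg 1: heading=234.1°, groundspeed=138.6 kt
Leg 2: heading=115.7°, groundspeed=179.5 kt
Leg 3: heading=197.8°, groundspeed=164.0 kt
Leg 4: heading=20.0°, groundspeed=120.8 kt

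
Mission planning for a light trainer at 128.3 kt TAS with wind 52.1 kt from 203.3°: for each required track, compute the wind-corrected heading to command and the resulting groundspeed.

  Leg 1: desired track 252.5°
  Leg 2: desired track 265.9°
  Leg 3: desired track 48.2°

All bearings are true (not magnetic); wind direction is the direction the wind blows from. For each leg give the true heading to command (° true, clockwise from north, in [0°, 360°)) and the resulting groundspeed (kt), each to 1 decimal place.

Leg 1: desired track 252.5°; wind correction -17.9° → command heading 234.6°, groundspeed 88.0 kt
Leg 2: desired track 265.9°; wind correction -21.1° → command heading 244.8°, groundspeed 95.7 kt
Leg 3: desired track 48.2°; wind correction +9.8° → command heading 58.0°, groundspeed 173.7 kt

Leg 1: heading=234.6°, groundspeed=88.0 kt
Leg 2: heading=244.8°, groundspeed=95.7 kt
Leg 3: heading=58.0°, groundspeed=173.7 kt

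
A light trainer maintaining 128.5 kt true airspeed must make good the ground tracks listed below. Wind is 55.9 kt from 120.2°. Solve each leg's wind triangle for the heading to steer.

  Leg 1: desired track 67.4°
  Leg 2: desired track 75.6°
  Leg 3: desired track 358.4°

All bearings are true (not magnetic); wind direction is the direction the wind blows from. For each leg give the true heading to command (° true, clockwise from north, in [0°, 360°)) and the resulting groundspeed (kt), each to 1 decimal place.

Leg 1: heading=87.7°, groundspeed=86.7 kt
Leg 2: heading=93.4°, groundspeed=82.6 kt
Leg 3: heading=20.1°, groundspeed=148.9 kt

Leg 1: desired track 67.4°; wind correction +20.3° → command heading 87.7°, groundspeed 86.7 kt
Leg 2: desired track 75.6°; wind correction +17.8° → command heading 93.4°, groundspeed 82.6 kt
Leg 3: desired track 358.4°; wind correction +21.7° → command heading 20.1°, groundspeed 148.9 kt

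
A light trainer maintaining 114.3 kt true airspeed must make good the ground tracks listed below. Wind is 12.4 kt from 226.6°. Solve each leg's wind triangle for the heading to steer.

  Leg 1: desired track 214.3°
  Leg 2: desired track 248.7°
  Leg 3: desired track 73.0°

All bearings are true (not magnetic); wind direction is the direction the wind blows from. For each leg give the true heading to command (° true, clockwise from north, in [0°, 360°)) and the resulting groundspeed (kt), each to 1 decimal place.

Leg 1: heading=215.6°, groundspeed=102.2 kt
Leg 2: heading=246.4°, groundspeed=102.7 kt
Leg 3: heading=75.8°, groundspeed=125.3 kt

Leg 1: desired track 214.3°; wind correction +1.3° → command heading 215.6°, groundspeed 102.2 kt
Leg 2: desired track 248.7°; wind correction -2.3° → command heading 246.4°, groundspeed 102.7 kt
Leg 3: desired track 73.0°; wind correction +2.8° → command heading 75.8°, groundspeed 125.3 kt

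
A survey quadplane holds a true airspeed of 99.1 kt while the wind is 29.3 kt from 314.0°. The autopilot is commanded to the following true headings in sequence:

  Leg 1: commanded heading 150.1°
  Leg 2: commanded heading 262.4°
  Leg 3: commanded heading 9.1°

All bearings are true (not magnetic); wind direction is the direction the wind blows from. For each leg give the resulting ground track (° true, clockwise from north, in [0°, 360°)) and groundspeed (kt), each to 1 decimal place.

Leg 1: heading 150.1°; drift -3.7° → track 146.4°, groundspeed 127.5 kt
Leg 2: heading 262.4°; drift -15.8° → track 246.6°, groundspeed 84.1 kt
Leg 3: heading 9.1°; drift +16.3° → track 25.4°, groundspeed 85.8 kt

Leg 1: track=146.4°, groundspeed=127.5 kt
Leg 2: track=246.6°, groundspeed=84.1 kt
Leg 3: track=25.4°, groundspeed=85.8 kt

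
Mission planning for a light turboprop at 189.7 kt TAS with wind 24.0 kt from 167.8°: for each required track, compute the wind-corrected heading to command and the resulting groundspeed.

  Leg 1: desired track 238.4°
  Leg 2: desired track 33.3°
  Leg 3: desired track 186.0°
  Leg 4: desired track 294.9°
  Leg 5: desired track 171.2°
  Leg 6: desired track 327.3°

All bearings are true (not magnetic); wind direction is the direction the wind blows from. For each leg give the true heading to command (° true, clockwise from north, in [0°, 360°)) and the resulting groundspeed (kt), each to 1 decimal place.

Leg 1: heading=231.5°, groundspeed=180.4 kt
Leg 2: heading=38.5°, groundspeed=205.7 kt
Leg 3: heading=183.7°, groundspeed=166.8 kt
Leg 4: heading=289.1°, groundspeed=203.2 kt
Leg 5: heading=170.8°, groundspeed=165.7 kt
Leg 6: heading=324.8°, groundspeed=212.0 kt

Leg 1: desired track 238.4°; wind correction -6.9° → command heading 231.5°, groundspeed 180.4 kt
Leg 2: desired track 33.3°; wind correction +5.2° → command heading 38.5°, groundspeed 205.7 kt
Leg 3: desired track 186.0°; wind correction -2.3° → command heading 183.7°, groundspeed 166.8 kt
Leg 4: desired track 294.9°; wind correction -5.8° → command heading 289.1°, groundspeed 203.2 kt
Leg 5: desired track 171.2°; wind correction -0.4° → command heading 170.8°, groundspeed 165.7 kt
Leg 6: desired track 327.3°; wind correction -2.5° → command heading 324.8°, groundspeed 212.0 kt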